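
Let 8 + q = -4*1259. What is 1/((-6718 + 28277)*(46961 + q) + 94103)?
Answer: 1/903782706 ≈ 1.1065e-9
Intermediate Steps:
q = -5044 (q = -8 - 4*1259 = -8 - 5036 = -5044)
1/((-6718 + 28277)*(46961 + q) + 94103) = 1/((-6718 + 28277)*(46961 - 5044) + 94103) = 1/(21559*41917 + 94103) = 1/(903688603 + 94103) = 1/903782706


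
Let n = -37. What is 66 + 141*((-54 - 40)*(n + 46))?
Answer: -119220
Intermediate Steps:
66 + 141*((-54 - 40)*(n + 46)) = 66 + 141*((-54 - 40)*(-37 + 46)) = 66 + 141*(-94*9) = 66 + 141*(-846) = 66 - 119286 = -119220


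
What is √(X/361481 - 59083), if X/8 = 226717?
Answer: I*√7719632143804947/361481 ≈ 243.06*I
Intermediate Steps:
X = 1813736 (X = 8*226717 = 1813736)
√(X/361481 - 59083) = √(1813736/361481 - 59083) = √(-21355568187/361481) = I*√7719632143804947/361481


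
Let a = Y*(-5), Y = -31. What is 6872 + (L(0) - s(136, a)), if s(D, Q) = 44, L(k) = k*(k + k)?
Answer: 6828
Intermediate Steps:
L(k) = 2*k² (L(k) = k*(2*k) = 2*k²)
a = 155 (a = -31*(-5) = 155)
6872 + (L(0) - s(136, a)) = 6872 + (2*0² - 1*44) = 6872 + (2*0 - 44) = 6872 + (0 - 44) = 6872 - 44 = 6828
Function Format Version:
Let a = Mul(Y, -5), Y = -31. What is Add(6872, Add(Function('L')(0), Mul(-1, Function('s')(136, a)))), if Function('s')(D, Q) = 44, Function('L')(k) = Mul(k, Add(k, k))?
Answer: 6828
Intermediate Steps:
Function('L')(k) = Mul(2, Pow(k, 2)) (Function('L')(k) = Mul(k, Mul(2, k)) = Mul(2, Pow(k, 2)))
a = 155 (a = Mul(-31, -5) = 155)
Add(6872, Add(Function('L')(0), Mul(-1, Function('s')(136, a)))) = Add(6872, Add(Mul(2, Pow(0, 2)), Mul(-1, 44))) = Add(6872, Add(Mul(2, 0), -44)) = Add(6872, Add(0, -44)) = Add(6872, -44) = 6828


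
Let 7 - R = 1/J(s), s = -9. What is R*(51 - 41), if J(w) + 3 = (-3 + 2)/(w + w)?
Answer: 3890/53 ≈ 73.396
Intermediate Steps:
J(w) = -3 - 1/(2*w) (J(w) = -3 + (-3 + 2)/(w + w) = -3 - 1/(2*w))
R = 389/53 (R = 7 - 1/(-3 - ½/(-9)) = 7 - 1/(-3 - ½*(-⅑)) = 7 - 1/(-3 + 1/18) = 7 - 1/(-53/18) = 7 - 1*(-18/53) = 7 + 18/53 = 389/53 ≈ 7.3396)
R*(51 - 41) = 389*(51 - 41)/53 = (389/53)*10 = 3890/53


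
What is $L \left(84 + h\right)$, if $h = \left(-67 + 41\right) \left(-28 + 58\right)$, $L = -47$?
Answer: $32712$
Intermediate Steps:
$h = -780$ ($h = \left(-26\right) 30 = -780$)
$L \left(84 + h\right) = - 47 \left(84 - 780\right) = \left(-47\right) \left(-696\right) = 32712$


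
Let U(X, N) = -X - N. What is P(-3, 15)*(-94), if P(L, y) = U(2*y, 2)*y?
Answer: 45120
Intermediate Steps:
U(X, N) = -N - X
P(L, y) = y*(-2 - 2*y) (P(L, y) = (-1*2 - 2*y)*y = (-2 - 2*y)*y = y*(-2 - 2*y))
P(-3, 15)*(-94) = -2*15*(1 + 15)*(-94) = -2*15*16*(-94) = -480*(-94) = 45120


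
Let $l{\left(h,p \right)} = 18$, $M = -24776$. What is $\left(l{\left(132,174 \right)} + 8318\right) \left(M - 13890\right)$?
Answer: $-322319776$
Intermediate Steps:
$\left(l{\left(132,174 \right)} + 8318\right) \left(M - 13890\right) = \left(18 + 8318\right) \left(-24776 - 13890\right) = 8336 \left(-38666\right) = -322319776$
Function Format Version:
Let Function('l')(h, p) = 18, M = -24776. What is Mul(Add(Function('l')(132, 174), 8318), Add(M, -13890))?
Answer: -322319776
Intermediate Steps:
Mul(Add(Function('l')(132, 174), 8318), Add(M, -13890)) = Mul(Add(18, 8318), Add(-24776, -13890)) = Mul(8336, -38666) = -322319776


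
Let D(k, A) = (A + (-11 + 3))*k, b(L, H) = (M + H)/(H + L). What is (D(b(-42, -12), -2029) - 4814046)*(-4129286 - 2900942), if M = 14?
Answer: 304589795317580/9 ≈ 3.3843e+13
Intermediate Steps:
b(L, H) = (14 + H)/(H + L)
D(k, A) = k*(-8 + A) (D(k, A) = (A - 8)*k = (-8 + A)*k = k*(-8 + A))
(D(b(-42, -12), -2029) - 4814046)*(-4129286 - 2900942) = (((14 - 12)/(-12 - 42))*(-8 - 2029) - 4814046)*(-4129286 - 2900942) = ((2/(-54))*(-2037) - 4814046)*(-7030228) = (-1/54*2*(-2037) - 4814046)*(-7030228) = (-1/27*(-2037) - 4814046)*(-7030228) = (679/9 - 4814046)*(-7030228) = -43325735/9*(-7030228) = 304589795317580/9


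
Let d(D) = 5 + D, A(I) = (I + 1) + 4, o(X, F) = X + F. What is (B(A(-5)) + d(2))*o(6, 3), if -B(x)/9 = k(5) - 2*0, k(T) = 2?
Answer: -99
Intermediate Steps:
o(X, F) = F + X
A(I) = 5 + I (A(I) = (1 + I) + 4 = 5 + I)
B(x) = -18 (B(x) = -9*(2 - 2*0) = -9*(2 + 0) = -9*2 = -18)
(B(A(-5)) + d(2))*o(6, 3) = (-18 + (5 + 2))*(3 + 6) = (-18 + 7)*9 = -11*9 = -99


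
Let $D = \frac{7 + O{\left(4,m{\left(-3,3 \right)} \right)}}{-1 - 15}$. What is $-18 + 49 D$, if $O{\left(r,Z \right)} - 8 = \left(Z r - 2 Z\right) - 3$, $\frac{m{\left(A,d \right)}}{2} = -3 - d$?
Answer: $\frac{75}{4} \approx 18.75$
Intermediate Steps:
$m{\left(A,d \right)} = -6 - 2 d$ ($m{\left(A,d \right)} = 2 \left(-3 - d\right) = -6 - 2 d$)
$O{\left(r,Z \right)} = 5 - 2 Z + Z r$ ($O{\left(r,Z \right)} = 8 - \left(3 + 2 Z - Z r\right) = 5 - 2 Z + Z r$)
$D = \frac{3}{4}$ ($D = \frac{7 + \left(5 - 2 \left(-6 - 6\right) + \left(-6 - 6\right) 4\right)}{-1 - 15} = \frac{7 + \left(5 - 2 \left(-6 - 6\right) + \left(-6 - 6\right) 4\right)}{-16} = \left(7 - 19\right) \left(- \frac{1}{16}\right) = \left(-12\right) \left(- \frac{1}{16}\right) = \frac{3}{4} \approx 0.75$)
$-18 + 49 D = -18 + 49 \cdot \frac{3}{4} = -18 + \frac{147}{4} = \frac{75}{4}$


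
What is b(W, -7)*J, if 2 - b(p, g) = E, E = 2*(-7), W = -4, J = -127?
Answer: -2032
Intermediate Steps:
E = -14
b(p, g) = 16 (b(p, g) = 2 - 1*(-14) = 2 + 14 = 16)
b(W, -7)*J = 16*(-127) = -2032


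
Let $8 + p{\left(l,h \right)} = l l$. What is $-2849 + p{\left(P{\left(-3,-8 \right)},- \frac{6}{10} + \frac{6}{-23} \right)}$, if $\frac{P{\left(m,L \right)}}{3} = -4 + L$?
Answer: $-1561$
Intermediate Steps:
$P{\left(m,L \right)} = -12 + 3 L$ ($P{\left(m,L \right)} = 3 \left(-4 + L\right) = -12 + 3 L$)
$p{\left(l,h \right)} = -8 + l^{2}$ ($p{\left(l,h \right)} = -8 + l l = -8 + l^{2}$)
$-2849 + p{\left(P{\left(-3,-8 \right)},- \frac{6}{10} + \frac{6}{-23} \right)} = -2849 - \left(8 - \left(-12 + 3 \left(-8\right)\right)^{2}\right) = -2849 - \left(8 - \left(-12 - 24\right)^{2}\right) = -2849 - \left(8 - \left(-36\right)^{2}\right) = -2849 + \left(-8 + 1296\right) = -2849 + 1288 = -1561$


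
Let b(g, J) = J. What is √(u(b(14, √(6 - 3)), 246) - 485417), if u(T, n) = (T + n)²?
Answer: √(-485417 + (246 + √3)²) ≈ 651.19*I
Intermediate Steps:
√(u(b(14, √(6 - 3)), 246) - 485417) = √((√(6 - 3) + 246)² - 485417) = √((√3 + 246)² - 485417) = √((246 + √3)² - 485417) = √(-485417 + (246 + √3)²)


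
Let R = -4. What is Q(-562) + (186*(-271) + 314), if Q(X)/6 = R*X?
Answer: -36604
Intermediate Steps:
Q(X) = -24*X (Q(X) = 6*(-4*X) = -24*X)
Q(-562) + (186*(-271) + 314) = -24*(-562) + (186*(-271) + 314) = 13488 + (-50406 + 314) = 13488 - 50092 = -36604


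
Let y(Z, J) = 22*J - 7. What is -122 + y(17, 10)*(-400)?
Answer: -85322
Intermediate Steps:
y(Z, J) = -7 + 22*J
-122 + y(17, 10)*(-400) = -122 + (-7 + 22*10)*(-400) = -122 + (-7 + 220)*(-400) = -122 + 213*(-400) = -122 - 85200 = -85322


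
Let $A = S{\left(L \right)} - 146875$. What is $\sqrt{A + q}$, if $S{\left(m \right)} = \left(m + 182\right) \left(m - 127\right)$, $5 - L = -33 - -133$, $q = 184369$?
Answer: $6 \sqrt{505} \approx 134.83$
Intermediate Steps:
$L = -95$ ($L = 5 - \left(-33 - -133\right) = 5 - \left(-33 + 133\right) = 5 - 100 = -95$)
$S{\left(m \right)} = \left(-127 + m\right) \left(182 + m\right)$ ($S{\left(m \right)} = \left(182 + m\right) \left(-127 + m\right) = \left(-127 + m\right) \left(182 + m\right)$)
$A = -166189$ ($A = \left(-23114 + \left(-95\right)^{2} + 55 \left(-95\right)\right) - 146875 = \left(-23114 + 9025 - 5225\right) - 146875 = -19314 - 146875 = -166189$)
$\sqrt{A + q} = \sqrt{-166189 + 184369} = \sqrt{18180} = 6 \sqrt{505}$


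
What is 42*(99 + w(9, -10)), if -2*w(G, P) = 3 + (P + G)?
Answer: 4116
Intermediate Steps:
w(G, P) = -3/2 - G/2 - P/2 (w(G, P) = -(3 + (P + G))/2 = -(3 + (G + P))/2 = -(3 + G + P)/2 = -3/2 - G/2 - P/2)
42*(99 + w(9, -10)) = 42*(99 + (-3/2 - ½*9 - ½*(-10))) = 42*(99 + (-3/2 - 9/2 + 5)) = 42*(99 - 1) = 42*98 = 4116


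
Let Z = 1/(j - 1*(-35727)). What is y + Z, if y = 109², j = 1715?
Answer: 444848403/37442 ≈ 11881.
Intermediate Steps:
y = 11881
Z = 1/37442 (Z = 1/(1715 - 1*(-35727)) = 1/(1715 + 35727) = 1/37442 ≈ 2.6708e-5)
y + Z = 11881 + 1/37442 = 444848403/37442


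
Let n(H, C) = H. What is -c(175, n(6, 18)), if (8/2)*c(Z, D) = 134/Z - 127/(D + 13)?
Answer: 19679/13300 ≈ 1.4796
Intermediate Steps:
c(Z, D) = -127/(4*(13 + D)) + 67/(2*Z) (c(Z, D) = (134/Z - 127/(D + 13))/4 = (134/Z - 127/(13 + D))/4 = (-127/(13 + D) + 134/Z)/4 = -127/(4*(13 + D)) + 67/(2*Z))
-c(175, n(6, 18)) = -(1742 - 127*175 + 134*6)/(4*175*(13 + 6)) = -(1742 - 22225 + 804)/(4*175*19) = -(-19679)/(4*175*19) = -1*(-19679/13300) = 19679/13300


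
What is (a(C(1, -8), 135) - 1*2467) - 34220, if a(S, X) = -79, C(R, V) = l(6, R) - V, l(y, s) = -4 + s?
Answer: -36766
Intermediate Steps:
C(R, V) = -4 + R - V (C(R, V) = (-4 + R) - V = -4 + R - V)
(a(C(1, -8), 135) - 1*2467) - 34220 = (-79 - 1*2467) - 34220 = (-79 - 2467) - 34220 = -2546 - 34220 = -36766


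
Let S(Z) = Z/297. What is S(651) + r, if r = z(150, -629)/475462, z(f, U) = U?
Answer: 103112983/47070738 ≈ 2.1906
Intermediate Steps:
S(Z) = Z/297 (S(Z) = Z*(1/297) = Z/297)
r = -629/475462 ≈ -0.0013229
S(651) + r = (1/297)*651 - 629/475462 = 217/99 - 629/475462 = 103112983/47070738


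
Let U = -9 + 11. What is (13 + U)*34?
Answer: 510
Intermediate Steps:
U = 2
(13 + U)*34 = (13 + 2)*34 = 15*34 = 510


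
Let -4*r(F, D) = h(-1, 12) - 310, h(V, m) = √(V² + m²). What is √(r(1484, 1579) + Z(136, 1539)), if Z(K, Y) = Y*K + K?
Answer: √(838070 - √145)/2 ≈ 457.73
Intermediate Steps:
Z(K, Y) = K + K*Y (Z(K, Y) = K*Y + K = K + K*Y)
r(F, D) = 155/2 - √145/4 (r(F, D) = -(√((-1)² + 12²) - 310)/4 = -(√(1 + 144) - 310)/4 = -(√145 - 310)/4 = -(-310 + √145)/4 = 155/2 - √145/4)
√(r(1484, 1579) + Z(136, 1539)) = √((155/2 - √145/4) + 136*(1 + 1539)) = √((155/2 - √145/4) + 136*1540) = √((155/2 - √145/4) + 209440) = √(419035/2 - √145/4)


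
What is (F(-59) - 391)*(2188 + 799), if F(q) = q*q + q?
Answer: 9053597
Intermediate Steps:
F(q) = q + q**2 (F(q) = q**2 + q = q + q**2)
(F(-59) - 391)*(2188 + 799) = (-59*(1 - 59) - 391)*(2188 + 799) = (-59*(-58) - 391)*2987 = (3422 - 391)*2987 = 3031*2987 = 9053597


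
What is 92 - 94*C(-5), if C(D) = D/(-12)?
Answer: 317/6 ≈ 52.833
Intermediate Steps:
C(D) = -D/12 (C(D) = D*(-1/12) = -D/12)
92 - 94*C(-5) = 92 - (-47)*(-5)/6 = 92 - 94*5/12 = 92 - 235/6 = 317/6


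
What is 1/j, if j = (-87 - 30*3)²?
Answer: 1/31329 ≈ 3.1919e-5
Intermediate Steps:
j = 31329 (j = (-87 - 90)² = (-177)² = 31329)
1/j = 1/31329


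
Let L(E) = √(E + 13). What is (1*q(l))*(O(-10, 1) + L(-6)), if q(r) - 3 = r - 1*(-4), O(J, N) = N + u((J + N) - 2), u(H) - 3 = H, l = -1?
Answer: -42 + 6*√7 ≈ -26.125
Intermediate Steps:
u(H) = 3 + H
O(J, N) = 1 + J + 2*N (O(J, N) = N + (3 + ((J + N) - 2)) = N + (3 + (-2 + J + N)) = N + (1 + J + N) = 1 + J + 2*N)
q(r) = 7 + r (q(r) = 3 + (r - 1*(-4)) = 3 + (r + 4) = 3 + (4 + r) = 7 + r)
L(E) = √(13 + E)
(1*q(l))*(O(-10, 1) + L(-6)) = (1*(7 - 1))*((1 - 10 + 2*1) + √(13 - 6)) = (1*6)*((1 - 10 + 2) + √7) = 6*(-7 + √7) = -42 + 6*√7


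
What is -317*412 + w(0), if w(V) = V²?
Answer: -130604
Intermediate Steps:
-317*412 + w(0) = -317*412 + 0² = -130604 + 0 = -130604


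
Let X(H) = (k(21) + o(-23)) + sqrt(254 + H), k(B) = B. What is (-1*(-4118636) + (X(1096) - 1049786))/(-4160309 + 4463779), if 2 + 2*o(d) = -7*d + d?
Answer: 3068939/303470 + 3*sqrt(6)/60694 ≈ 10.113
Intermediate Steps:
o(d) = -1 - 3*d (o(d) = -1 + (-7*d + d)/2 = -1 + (-6*d)/2 = -1 - 3*d)
X(H) = 89 + sqrt(254 + H) (X(H) = (21 + (-1 - 3*(-23))) + sqrt(254 + H) = (21 + (-1 + 69)) + sqrt(254 + H) = (21 + 68) + sqrt(254 + H) = 89 + sqrt(254 + H))
(-1*(-4118636) + (X(1096) - 1049786))/(-4160309 + 4463779) = (-1*(-4118636) + ((89 + sqrt(254 + 1096)) - 1049786))/(-4160309 + 4463779) = (4118636 + ((89 + sqrt(1350)) - 1049786))/303470 = (4118636 + ((89 + 15*sqrt(6)) - 1049786))*(1/303470) = (4118636 + (-1049697 + 15*sqrt(6)))*(1/303470) = (3068939 + 15*sqrt(6))*(1/303470) = 3068939/303470 + 3*sqrt(6)/60694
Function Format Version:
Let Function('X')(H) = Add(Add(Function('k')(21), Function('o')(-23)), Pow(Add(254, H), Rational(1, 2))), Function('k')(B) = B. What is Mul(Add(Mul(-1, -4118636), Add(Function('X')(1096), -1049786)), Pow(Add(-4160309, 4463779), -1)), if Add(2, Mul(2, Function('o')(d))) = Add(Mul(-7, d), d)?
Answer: Add(Rational(3068939, 303470), Mul(Rational(3, 60694), Pow(6, Rational(1, 2)))) ≈ 10.113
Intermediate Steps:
Function('o')(d) = Add(-1, Mul(-3, d)) (Function('o')(d) = Add(-1, Mul(Rational(1, 2), Add(Mul(-7, d), d))) = Add(-1, Mul(Rational(1, 2), Mul(-6, d))) = Add(-1, Mul(-3, d)))
Function('X')(H) = Add(89, Pow(Add(254, H), Rational(1, 2))) (Function('X')(H) = Add(Add(21, Add(-1, Mul(-3, -23))), Pow(Add(254, H), Rational(1, 2))) = Add(Add(21, Add(-1, 69)), Pow(Add(254, H), Rational(1, 2))) = Add(Add(21, 68), Pow(Add(254, H), Rational(1, 2))) = Add(89, Pow(Add(254, H), Rational(1, 2))))
Mul(Add(Mul(-1, -4118636), Add(Function('X')(1096), -1049786)), Pow(Add(-4160309, 4463779), -1)) = Mul(Add(Mul(-1, -4118636), Add(Add(89, Pow(Add(254, 1096), Rational(1, 2))), -1049786)), Pow(Add(-4160309, 4463779), -1)) = Mul(Add(4118636, Add(Add(89, Pow(1350, Rational(1, 2))), -1049786)), Pow(303470, -1)) = Mul(Add(4118636, Add(Add(89, Mul(15, Pow(6, Rational(1, 2)))), -1049786)), Rational(1, 303470)) = Mul(Add(4118636, Add(-1049697, Mul(15, Pow(6, Rational(1, 2))))), Rational(1, 303470)) = Mul(Add(3068939, Mul(15, Pow(6, Rational(1, 2)))), Rational(1, 303470)) = Add(Rational(3068939, 303470), Mul(Rational(3, 60694), Pow(6, Rational(1, 2))))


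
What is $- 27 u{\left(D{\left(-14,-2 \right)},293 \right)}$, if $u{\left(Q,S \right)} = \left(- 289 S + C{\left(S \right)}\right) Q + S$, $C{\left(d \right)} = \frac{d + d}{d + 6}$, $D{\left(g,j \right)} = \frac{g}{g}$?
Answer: $\frac{681216210}{299} \approx 2.2783 \cdot 10^{6}$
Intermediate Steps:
$D{\left(g,j \right)} = 1$
$C{\left(d \right)} = \frac{2 d}{6 + d}$
$u{\left(Q,S \right)} = S + Q \left(- 289 S + \frac{2 S}{6 + S}\right)$ ($u{\left(Q,S \right)} = \left(- 289 S + \frac{2 S}{6 + S}\right) Q + S = Q \left(- 289 S + \frac{2 S}{6 + S}\right) + S = S + Q \left(- 289 S + \frac{2 S}{6 + S}\right)$)
$- 27 u{\left(D{\left(-14,-2 \right)},293 \right)} = - 27 \frac{293 \left(2 \cdot 1 + \left(1 - 289\right) \left(6 + 293\right)\right)}{6 + 293} = - 27 \frac{293 \left(2 + \left(1 - 289\right) 299\right)}{299} = - 27 \cdot 293 \cdot \frac{1}{299} \left(2 - 86112\right) = - 27 \cdot 293 \cdot \frac{1}{299} \left(-86110\right) = \left(-27\right) \left(- \frac{25230230}{299}\right) = \frac{681216210}{299}$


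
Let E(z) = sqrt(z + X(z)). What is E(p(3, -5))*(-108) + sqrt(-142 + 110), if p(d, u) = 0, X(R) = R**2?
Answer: 4*I*sqrt(2) ≈ 5.6569*I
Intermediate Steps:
E(z) = sqrt(z + z**2)
E(p(3, -5))*(-108) + sqrt(-142 + 110) = sqrt(0*(1 + 0))*(-108) + sqrt(-142 + 110) = sqrt(0*1)*(-108) + sqrt(-32) = sqrt(0)*(-108) + 4*I*sqrt(2) = 0*(-108) + 4*I*sqrt(2) = 0 + 4*I*sqrt(2) = 4*I*sqrt(2)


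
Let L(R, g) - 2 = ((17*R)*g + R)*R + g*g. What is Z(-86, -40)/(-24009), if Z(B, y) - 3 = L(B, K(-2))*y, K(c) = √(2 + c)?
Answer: 98639/8003 ≈ 12.325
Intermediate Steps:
L(R, g) = 2 + g² + R*(R + 17*R*g) (L(R, g) = 2 + (((17*R)*g + R)*R + g*g) = 2 + ((17*R*g + R)*R + g²) = 2 + ((R + 17*R*g)*R + g²) = 2 + (R*(R + 17*R*g) + g²) = 2 + (g² + R*(R + 17*R*g)) = 2 + g² + R*(R + 17*R*g))
Z(B, y) = 3 + y*(2 + B²) (Z(B, y) = 3 + (2 + B² + (√(2 - 2))² + 17*√(2 - 2)*B²)*y = 3 + (2 + B² + (√0)² + 17*√0*B²)*y = 3 + (2 + B² + 0² + 17*0*B²)*y = 3 + (2 + B² + 0 + 0)*y = 3 + (2 + B²)*y = 3 + y*(2 + B²))
Z(-86, -40)/(-24009) = (3 - 40*(2 + (-86)²))/(-24009) = (3 - 40*(2 + 7396))*(-1/24009) = (3 - 40*7398)*(-1/24009) = (3 - 295920)*(-1/24009) = -295917*(-1/24009) = 98639/8003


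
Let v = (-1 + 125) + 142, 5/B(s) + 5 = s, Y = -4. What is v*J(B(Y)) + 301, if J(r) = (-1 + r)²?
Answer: 76517/81 ≈ 944.65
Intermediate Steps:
B(s) = 5/(-5 + s)
v = 266 (v = 124 + 142 = 266)
v*J(B(Y)) + 301 = 266*(-1 + 5/(-5 - 4))² + 301 = 266*(-1 + 5/(-9))² + 301 = 266*(-1 + 5*(-⅑))² + 301 = 266*(-1 - 5/9)² + 301 = 266*(-14/9)² + 301 = 266*(196/81) + 301 = 52136/81 + 301 = 76517/81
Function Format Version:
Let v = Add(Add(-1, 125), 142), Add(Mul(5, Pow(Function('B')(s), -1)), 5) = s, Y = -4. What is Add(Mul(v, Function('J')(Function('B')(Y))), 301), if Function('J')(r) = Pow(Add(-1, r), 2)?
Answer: Rational(76517, 81) ≈ 944.65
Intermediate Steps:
Function('B')(s) = Mul(5, Pow(Add(-5, s), -1))
v = 266 (v = Add(124, 142) = 266)
Add(Mul(v, Function('J')(Function('B')(Y))), 301) = Add(Mul(266, Pow(Add(-1, Mul(5, Pow(Add(-5, -4), -1))), 2)), 301) = Add(Mul(266, Pow(Add(-1, Mul(5, Pow(-9, -1))), 2)), 301) = Add(Mul(266, Pow(Add(-1, Mul(5, Rational(-1, 9))), 2)), 301) = Add(Mul(266, Pow(Add(-1, Rational(-5, 9)), 2)), 301) = Add(Mul(266, Pow(Rational(-14, 9), 2)), 301) = Add(Mul(266, Rational(196, 81)), 301) = Add(Rational(52136, 81), 301) = Rational(76517, 81)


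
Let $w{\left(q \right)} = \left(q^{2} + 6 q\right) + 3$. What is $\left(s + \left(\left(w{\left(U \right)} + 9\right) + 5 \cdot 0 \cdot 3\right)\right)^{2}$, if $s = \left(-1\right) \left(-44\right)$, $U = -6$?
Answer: $3136$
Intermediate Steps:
$w{\left(q \right)} = 3 + q^{2} + 6 q$
$s = 44$
$\left(s + \left(\left(w{\left(U \right)} + 9\right) + 5 \cdot 0 \cdot 3\right)\right)^{2} = \left(44 + \left(\left(\left(3 + \left(-6\right)^{2} + 6 \left(-6\right)\right) + 9\right) + 5 \cdot 0 \cdot 3\right)\right)^{2} = \left(44 + \left(\left(\left(3 + 36 - 36\right) + 9\right) + 0 \cdot 3\right)\right)^{2} = \left(44 + \left(\left(3 + 9\right) + 0\right)\right)^{2} = \left(44 + \left(12 + 0\right)\right)^{2} = \left(44 + 12\right)^{2} = 56^{2} = 3136$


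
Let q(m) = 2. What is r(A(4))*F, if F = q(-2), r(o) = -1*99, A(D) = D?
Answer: -198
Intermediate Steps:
r(o) = -99
F = 2
r(A(4))*F = -99*2 = -198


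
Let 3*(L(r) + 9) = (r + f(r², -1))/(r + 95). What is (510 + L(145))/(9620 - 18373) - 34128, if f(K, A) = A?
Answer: -1493614426/43765 ≈ -34128.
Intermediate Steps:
L(r) = -9 + (-1 + r)/(3*(95 + r)) (L(r) = -9 + ((r - 1)/(r + 95))/3 = -9 + ((-1 + r)/(95 + r))/3 = -9 + (-1 + r)/(3*(95 + r)))
(510 + L(145))/(9620 - 18373) - 34128 = (510 + 2*(-1283 - 13*145)/(3*(95 + 145)))/(9620 - 18373) - 34128 = (510 + (⅔)*(-1283 - 1885)/240)/(-8753) - 34128 = (510 + (⅔)*(1/240)*(-3168))*(-1/8753) - 34128 = (510 - 44/5)*(-1/8753) - 34128 = (2506/5)*(-1/8753) - 34128 = -2506/43765 - 34128 = -1493614426/43765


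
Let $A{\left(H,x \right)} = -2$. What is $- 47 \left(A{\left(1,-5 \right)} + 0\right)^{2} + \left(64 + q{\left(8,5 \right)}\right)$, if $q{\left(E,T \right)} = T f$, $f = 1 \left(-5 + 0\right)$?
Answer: $-149$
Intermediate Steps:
$f = -5$ ($f = 1 \left(-5\right) = -5$)
$q{\left(E,T \right)} = - 5 T$ ($q{\left(E,T \right)} = T \left(-5\right) = - 5 T$)
$- 47 \left(A{\left(1,-5 \right)} + 0\right)^{2} + \left(64 + q{\left(8,5 \right)}\right) = - 47 \left(-2 + 0\right)^{2} + \left(64 - 25\right) = - 47 \left(-2\right)^{2} + \left(64 - 25\right) = \left(-47\right) 4 + 39 = -188 + 39 = -149$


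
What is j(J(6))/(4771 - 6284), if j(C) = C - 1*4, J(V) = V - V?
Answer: 4/1513 ≈ 0.0026438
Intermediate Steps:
J(V) = 0
j(C) = -4 + C (j(C) = C - 4 = -4 + C)
j(J(6))/(4771 - 6284) = (-4 + 0)/(4771 - 6284) = -4/(-1513) = -4*(-1/1513) = 4/1513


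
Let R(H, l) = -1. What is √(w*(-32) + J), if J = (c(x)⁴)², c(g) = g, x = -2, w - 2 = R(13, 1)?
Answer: 4*√14 ≈ 14.967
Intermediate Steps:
w = 1 (w = 2 - 1 = 1)
J = 256 (J = ((-2)⁴)² = 16² = 256)
√(w*(-32) + J) = √(1*(-32) + 256) = √(-32 + 256) = √224 = 4*√14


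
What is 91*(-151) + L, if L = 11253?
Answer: -2488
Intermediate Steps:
91*(-151) + L = 91*(-151) + 11253 = -13741 + 11253 = -2488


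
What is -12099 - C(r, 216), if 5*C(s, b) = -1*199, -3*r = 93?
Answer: -60296/5 ≈ -12059.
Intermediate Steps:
r = -31 (r = -⅓*93 = -31)
C(s, b) = -199/5 (C(s, b) = (-1*199)/5 = (⅕)*(-199) = -199/5)
-12099 - C(r, 216) = -12099 - 1*(-199/5) = -12099 + 199/5 = -60296/5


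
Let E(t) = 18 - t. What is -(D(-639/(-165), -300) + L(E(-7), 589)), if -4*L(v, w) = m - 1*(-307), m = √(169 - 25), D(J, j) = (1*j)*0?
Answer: 319/4 ≈ 79.750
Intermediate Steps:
D(J, j) = 0 (D(J, j) = j*0 = 0)
m = 12 (m = √144 = 12)
L(v, w) = -319/4 (L(v, w) = -(12 - 1*(-307))/4 = -(12 + 307)/4 = -¼*319 = -319/4)
-(D(-639/(-165), -300) + L(E(-7), 589)) = -(0 - 319/4) = -1*(-319/4) = 319/4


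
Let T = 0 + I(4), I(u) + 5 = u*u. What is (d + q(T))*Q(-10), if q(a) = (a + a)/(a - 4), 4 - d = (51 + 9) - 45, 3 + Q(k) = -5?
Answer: 440/7 ≈ 62.857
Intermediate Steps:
Q(k) = -8 (Q(k) = -3 - 5 = -8)
I(u) = -5 + u² (I(u) = -5 + u*u = -5 + u²)
d = -11 (d = 4 - ((51 + 9) - 45) = 4 - (60 - 45) = 4 - 1*15 = 4 - 15 = -11)
T = 11 (T = 0 + (-5 + 4²) = 0 + (-5 + 16) = 0 + 11 = 11)
q(a) = 2*a/(-4 + a) (q(a) = (2*a)/(-4 + a) = 2*a/(-4 + a))
(d + q(T))*Q(-10) = (-11 + 2*11/(-4 + 11))*(-8) = (-11 + 2*11/7)*(-8) = (-11 + 2*11*(⅐))*(-8) = (-11 + 22/7)*(-8) = -55/7*(-8) = 440/7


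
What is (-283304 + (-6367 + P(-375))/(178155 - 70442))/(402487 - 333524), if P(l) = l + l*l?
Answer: -30515389869/7428211619 ≈ -4.1080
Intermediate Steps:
P(l) = l + l²
(-283304 + (-6367 + P(-375))/(178155 - 70442))/(402487 - 333524) = (-283304 + (-6367 - 375*(1 - 375))/(178155 - 70442))/(402487 - 333524) = (-283304 + (-6367 - 375*(-374))/107713)/68963 = (-283304 + (-6367 + 140250)*(1/107713))*(1/68963) = (-283304 + 133883*(1/107713))*(1/68963) = (-283304 + 133883/107713)*(1/68963) = -30515389869/107713*1/68963 = -30515389869/7428211619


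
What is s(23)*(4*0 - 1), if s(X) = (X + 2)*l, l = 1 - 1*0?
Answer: -25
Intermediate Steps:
l = 1 (l = 1 + 0 = 1)
s(X) = 2 + X (s(X) = (X + 2)*1 = (2 + X)*1 = 2 + X)
s(23)*(4*0 - 1) = (2 + 23)*(4*0 - 1) = 25*(0 - 1) = 25*(-1) = -25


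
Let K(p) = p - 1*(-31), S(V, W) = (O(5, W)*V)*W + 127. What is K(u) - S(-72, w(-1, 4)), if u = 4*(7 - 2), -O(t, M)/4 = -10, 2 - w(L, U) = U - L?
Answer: -8716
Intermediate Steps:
w(L, U) = 2 + L - U (w(L, U) = 2 - (U - L) = 2 + (L - U) = 2 + L - U)
O(t, M) = 40 (O(t, M) = -4*(-10) = 40)
u = 20 (u = 4*5 = 20)
S(V, W) = 127 + 40*V*W (S(V, W) = (40*V)*W + 127 = 40*V*W + 127 = 127 + 40*V*W)
K(p) = 31 + p (K(p) = p + 31 = 31 + p)
K(u) - S(-72, w(-1, 4)) = (31 + 20) - (127 + 40*(-72)*(2 - 1 - 1*4)) = 51 - (127 + 40*(-72)*(2 - 1 - 4)) = 51 - (127 + 40*(-72)*(-3)) = 51 - (127 + 8640) = 51 - 1*8767 = 51 - 8767 = -8716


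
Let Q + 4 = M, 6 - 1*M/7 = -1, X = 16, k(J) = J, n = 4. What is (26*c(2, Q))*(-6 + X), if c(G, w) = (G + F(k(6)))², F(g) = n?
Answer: 9360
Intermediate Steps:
F(g) = 4
M = 49 (M = 42 - 7*(-1) = 42 + 7 = 49)
Q = 45 (Q = -4 + 49 = 45)
c(G, w) = (4 + G)² (c(G, w) = (G + 4)² = (4 + G)²)
(26*c(2, Q))*(-6 + X) = (26*(4 + 2)²)*(-6 + 16) = (26*6²)*10 = (26*36)*10 = 936*10 = 9360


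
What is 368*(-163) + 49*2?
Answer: -59886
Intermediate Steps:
368*(-163) + 49*2 = -59984 + 98 = -59886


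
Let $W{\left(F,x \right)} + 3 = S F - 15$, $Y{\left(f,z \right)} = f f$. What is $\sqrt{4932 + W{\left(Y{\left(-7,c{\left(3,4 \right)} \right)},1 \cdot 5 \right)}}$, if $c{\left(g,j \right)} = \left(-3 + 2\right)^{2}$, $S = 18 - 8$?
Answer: $2 \sqrt{1351} \approx 73.512$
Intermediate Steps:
$S = 10$ ($S = 18 - 8 = 10$)
$c{\left(g,j \right)} = 1$ ($c{\left(g,j \right)} = \left(-1\right)^{2} = 1$)
$Y{\left(f,z \right)} = f^{2}$
$W{\left(F,x \right)} = -18 + 10 F$ ($W{\left(F,x \right)} = -3 + \left(10 F - 15\right) = -3 + \left(-15 + 10 F\right) = -18 + 10 F$)
$\sqrt{4932 + W{\left(Y{\left(-7,c{\left(3,4 \right)} \right)},1 \cdot 5 \right)}} = \sqrt{4932 - \left(18 - 10 \left(-7\right)^{2}\right)} = \sqrt{4932 + \left(-18 + 10 \cdot 49\right)} = \sqrt{4932 + \left(-18 + 490\right)} = \sqrt{4932 + 472} = \sqrt{5404} = 2 \sqrt{1351}$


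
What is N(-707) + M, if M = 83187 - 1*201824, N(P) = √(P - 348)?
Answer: -118637 + I*√1055 ≈ -1.1864e+5 + 32.481*I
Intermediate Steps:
N(P) = √(-348 + P)
M = -118637 (M = 83187 - 201824 = -118637)
N(-707) + M = √(-348 - 707) - 118637 = √(-1055) - 118637 = I*√1055 - 118637 = -118637 + I*√1055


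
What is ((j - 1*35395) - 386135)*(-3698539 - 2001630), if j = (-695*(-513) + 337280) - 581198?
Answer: 1760856306297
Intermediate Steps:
j = 112617 (j = (356535 + 337280) - 581198 = 693815 - 581198 = 112617)
((j - 1*35395) - 386135)*(-3698539 - 2001630) = ((112617 - 1*35395) - 386135)*(-3698539 - 2001630) = ((112617 - 35395) - 386135)*(-5700169) = (77222 - 386135)*(-5700169) = -308913*(-5700169) = 1760856306297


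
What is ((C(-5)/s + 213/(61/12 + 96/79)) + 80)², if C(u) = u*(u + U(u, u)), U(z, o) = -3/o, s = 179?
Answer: 14830484821908484/1142352678481 ≈ 12982.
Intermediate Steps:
C(u) = u*(u - 3/u)
((C(-5)/s + 213/(61/12 + 96/79)) + 80)² = (((-3 + (-5)²)/179 + 213/(61/12 + 96/79)) + 80)² = (((-3 + 25)*(1/179) + 213/(61*(1/12) + 96*(1/79))) + 80)² = ((22*(1/179) + 213/(61/12 + 96/79)) + 80)² = ((22/179 + 213/(5971/948)) + 80)² = ((22/179 + 213*(948/5971)) + 80)² = ((22/179 + 201924/5971) + 80)² = (36275758/1068809 + 80)² = (121780478/1068809)² = 14830484821908484/1142352678481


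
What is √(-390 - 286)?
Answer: 26*I ≈ 26.0*I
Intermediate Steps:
√(-390 - 286) = √(-676) = 26*I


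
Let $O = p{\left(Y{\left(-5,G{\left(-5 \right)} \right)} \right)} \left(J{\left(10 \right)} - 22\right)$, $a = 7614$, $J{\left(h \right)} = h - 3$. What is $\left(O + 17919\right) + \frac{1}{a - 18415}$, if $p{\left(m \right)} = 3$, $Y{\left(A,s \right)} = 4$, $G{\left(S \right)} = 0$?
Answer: $\frac{193057073}{10801} \approx 17874.0$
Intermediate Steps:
$J{\left(h \right)} = -3 + h$ ($J{\left(h \right)} = h - 3 = -3 + h$)
$O = -45$ ($O = 3 \left(\left(-3 + 10\right) - 22\right) = 3 \left(7 - 22\right) = 3 \left(-15\right) = -45$)
$\left(O + 17919\right) + \frac{1}{a - 18415} = \left(-45 + 17919\right) + \frac{1}{7614 - 18415} = 17874 + \frac{1}{-10801} = 17874 - \frac{1}{10801} = \frac{193057073}{10801}$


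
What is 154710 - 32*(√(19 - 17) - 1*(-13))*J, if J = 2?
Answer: 153878 - 64*√2 ≈ 1.5379e+5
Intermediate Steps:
154710 - 32*(√(19 - 17) - 1*(-13))*J = 154710 - 32*(√(19 - 17) - 1*(-13))*2 = 154710 - 32*(√2 + 13)*2 = 154710 - 32*(13 + √2)*2 = 154710 - (416 + 32*√2)*2 = 154710 - (832 + 64*√2) = 154710 + (-832 - 64*√2) = 153878 - 64*√2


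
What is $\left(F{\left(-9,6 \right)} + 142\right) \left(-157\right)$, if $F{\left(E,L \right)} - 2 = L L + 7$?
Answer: $-29359$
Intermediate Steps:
$F{\left(E,L \right)} = 9 + L^{2}$ ($F{\left(E,L \right)} = 2 + \left(L L + 7\right) = 2 + \left(L^{2} + 7\right) = 2 + \left(7 + L^{2}\right) = 9 + L^{2}$)
$\left(F{\left(-9,6 \right)} + 142\right) \left(-157\right) = \left(\left(9 + 6^{2}\right) + 142\right) \left(-157\right) = \left(\left(9 + 36\right) + 142\right) \left(-157\right) = \left(45 + 142\right) \left(-157\right) = 187 \left(-157\right) = -29359$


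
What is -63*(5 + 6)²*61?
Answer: -465003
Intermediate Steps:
-63*(5 + 6)²*61 = -63*11²*61 = -63*121*61 = -7623*61 = -465003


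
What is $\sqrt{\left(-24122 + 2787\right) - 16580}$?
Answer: $i \sqrt{37915} \approx 194.72 i$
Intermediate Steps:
$\sqrt{\left(-24122 + 2787\right) - 16580} = \sqrt{-21335 - 16580} = \sqrt{-37915} = i \sqrt{37915}$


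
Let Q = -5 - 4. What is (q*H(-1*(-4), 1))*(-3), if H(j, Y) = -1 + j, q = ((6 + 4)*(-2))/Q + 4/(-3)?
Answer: -8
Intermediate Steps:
Q = -9
q = 8/9 (q = ((6 + 4)*(-2))/(-9) + 4/(-3) = (10*(-2))*(-⅑) + 4*(-⅓) = -20*(-⅑) - 4/3 = 20/9 - 4/3 = 8/9 ≈ 0.88889)
(q*H(-1*(-4), 1))*(-3) = (8*(-1 - 1*(-4))/9)*(-3) = (8*(-1 + 4)/9)*(-3) = ((8/9)*3)*(-3) = (8/3)*(-3) = -8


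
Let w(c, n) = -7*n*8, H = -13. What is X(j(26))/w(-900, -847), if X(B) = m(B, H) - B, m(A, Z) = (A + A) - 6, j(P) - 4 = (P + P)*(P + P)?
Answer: 193/3388 ≈ 0.056966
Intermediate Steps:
j(P) = 4 + 4*P² (j(P) = 4 + (P + P)*(P + P) = 4 + (2*P)*(2*P) = 4 + 4*P²)
m(A, Z) = -6 + 2*A (m(A, Z) = 2*A - 6 = -6 + 2*A)
w(c, n) = -56*n
X(B) = -6 + B (X(B) = (-6 + 2*B) - B = -6 + B)
X(j(26))/w(-900, -847) = (-6 + (4 + 4*26²))/((-56*(-847))) = (-6 + (4 + 4*676))/47432 = (-6 + (4 + 2704))*(1/47432) = (-6 + 2708)*(1/47432) = 2702*(1/47432) = 193/3388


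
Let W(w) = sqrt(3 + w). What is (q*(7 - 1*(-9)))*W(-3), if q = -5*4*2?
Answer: 0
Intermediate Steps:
q = -40 (q = -20*2 = -40)
(q*(7 - 1*(-9)))*W(-3) = (-40*(7 - 1*(-9)))*sqrt(3 - 3) = (-40*(7 + 9))*sqrt(0) = -40*16*0 = -640*0 = 0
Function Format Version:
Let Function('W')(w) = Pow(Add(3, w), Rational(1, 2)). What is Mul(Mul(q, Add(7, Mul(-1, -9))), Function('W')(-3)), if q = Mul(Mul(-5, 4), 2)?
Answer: 0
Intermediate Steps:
q = -40 (q = Mul(-20, 2) = -40)
Mul(Mul(q, Add(7, Mul(-1, -9))), Function('W')(-3)) = Mul(Mul(-40, Add(7, Mul(-1, -9))), Pow(Add(3, -3), Rational(1, 2))) = Mul(Mul(-40, Add(7, 9)), Pow(0, Rational(1, 2))) = Mul(Mul(-40, 16), 0) = Mul(-640, 0) = 0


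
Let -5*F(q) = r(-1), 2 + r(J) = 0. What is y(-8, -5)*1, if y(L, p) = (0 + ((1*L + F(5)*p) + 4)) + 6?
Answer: 0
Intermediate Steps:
r(J) = -2 (r(J) = -2 + 0 = -2)
F(q) = 2/5 (F(q) = -1/5*(-2) = 2/5)
y(L, p) = 10 + L + 2*p/5 (y(L, p) = (0 + ((1*L + 2*p/5) + 4)) + 6 = (0 + ((L + 2*p/5) + 4)) + 6 = (0 + (4 + L + 2*p/5)) + 6 = (4 + L + 2*p/5) + 6 = 10 + L + 2*p/5)
y(-8, -5)*1 = (10 - 8 + (2/5)*(-5))*1 = (10 - 8 - 2)*1 = 0*1 = 0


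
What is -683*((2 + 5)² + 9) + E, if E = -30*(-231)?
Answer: -32684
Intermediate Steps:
E = 6930
-683*((2 + 5)² + 9) + E = -683*((2 + 5)² + 9) + 6930 = -683*(7² + 9) + 6930 = -683*(49 + 9) + 6930 = -683*58 + 6930 = -39614 + 6930 = -32684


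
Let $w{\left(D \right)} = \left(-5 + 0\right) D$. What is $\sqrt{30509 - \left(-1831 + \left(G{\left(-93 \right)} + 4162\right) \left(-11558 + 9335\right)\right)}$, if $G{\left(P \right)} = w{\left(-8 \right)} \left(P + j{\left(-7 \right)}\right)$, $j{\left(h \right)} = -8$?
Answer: $\sqrt{303546} \approx 550.95$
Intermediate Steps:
$w{\left(D \right)} = - 5 D$
$G{\left(P \right)} = -320 + 40 P$ ($G{\left(P \right)} = \left(-5\right) \left(-8\right) \left(P - 8\right) = 40 \left(-8 + P\right) = -320 + 40 P$)
$\sqrt{30509 - \left(-1831 + \left(G{\left(-93 \right)} + 4162\right) \left(-11558 + 9335\right)\right)} = \sqrt{30509 - \left(-1831 + \left(\left(-320 + 40 \left(-93\right)\right) + 4162\right) \left(-11558 + 9335\right)\right)} = \sqrt{30509 - \left(-1831 + \left(\left(-320 - 3720\right) + 4162\right) \left(-2223\right)\right)} = \sqrt{30509 - \left(-1831 + \left(-4040 + 4162\right) \left(-2223\right)\right)} = \sqrt{30509 - \left(-1831 + 122 \left(-2223\right)\right)} = \sqrt{30509 + \left(1831 - -271206\right)} = \sqrt{30509 + \left(1831 + 271206\right)} = \sqrt{30509 + 273037} = \sqrt{303546}$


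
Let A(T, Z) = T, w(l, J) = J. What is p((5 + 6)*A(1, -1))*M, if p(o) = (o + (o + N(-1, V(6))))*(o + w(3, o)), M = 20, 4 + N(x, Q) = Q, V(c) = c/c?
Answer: 8360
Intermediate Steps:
V(c) = 1
N(x, Q) = -4 + Q
p(o) = 2*o*(-3 + 2*o) (p(o) = (o + (o + (-4 + 1)))*(o + o) = (o + (o - 3))*(2*o) = (o + (-3 + o))*(2*o) = (-3 + 2*o)*(2*o) = 2*o*(-3 + 2*o))
p((5 + 6)*A(1, -1))*M = (2*((5 + 6)*1)*(-3 + 2*((5 + 6)*1)))*20 = (2*(11*1)*(-3 + 2*(11*1)))*20 = (2*11*(-3 + 2*11))*20 = (2*11*(-3 + 22))*20 = (2*11*19)*20 = 418*20 = 8360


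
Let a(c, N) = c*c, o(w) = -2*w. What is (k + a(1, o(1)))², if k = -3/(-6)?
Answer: 9/4 ≈ 2.2500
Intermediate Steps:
a(c, N) = c²
k = ½ (k = -3*(-⅙) = ½ ≈ 0.50000)
(k + a(1, o(1)))² = (½ + 1²)² = (½ + 1)² = (3/2)² = 9/4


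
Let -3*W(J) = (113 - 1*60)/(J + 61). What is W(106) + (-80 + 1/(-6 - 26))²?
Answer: 3285864949/513024 ≈ 6404.9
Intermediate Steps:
W(J) = -53/(3*(61 + J)) (W(J) = -(113 - 1*60)/(3*(J + 61)) = -(113 - 60)/(3*(61 + J)) = -53/(3*(61 + J)))
W(106) + (-80 + 1/(-6 - 26))² = -53/(183 + 3*106) + (-80 + 1/(-6 - 26))² = -53/(183 + 318) + (-80 + 1/(-32))² = -53/501 + (-80 - 1/32)² = -53*1/501 + (-2561/32)² = -53/501 + 6558721/1024 = 3285864949/513024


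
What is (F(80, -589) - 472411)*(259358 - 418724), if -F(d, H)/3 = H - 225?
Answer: 74897079654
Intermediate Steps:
F(d, H) = 675 - 3*H (F(d, H) = -3*(H - 225) = -3*(-225 + H) = 675 - 3*H)
(F(80, -589) - 472411)*(259358 - 418724) = ((675 - 3*(-589)) - 472411)*(259358 - 418724) = ((675 + 1767) - 472411)*(-159366) = (2442 - 472411)*(-159366) = -469969*(-159366) = 74897079654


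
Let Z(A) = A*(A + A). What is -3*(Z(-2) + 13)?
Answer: -63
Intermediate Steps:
Z(A) = 2*A**2 (Z(A) = A*(2*A) = 2*A**2)
-3*(Z(-2) + 13) = -3*(2*(-2)**2 + 13) = -3*(2*4 + 13) = -3*(8 + 13) = -3*21 = -63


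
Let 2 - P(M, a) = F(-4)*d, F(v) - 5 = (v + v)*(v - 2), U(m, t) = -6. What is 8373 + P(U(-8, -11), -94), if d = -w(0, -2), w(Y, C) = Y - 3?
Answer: 8216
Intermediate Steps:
w(Y, C) = -3 + Y
F(v) = 5 + 2*v*(-2 + v) (F(v) = 5 + (v + v)*(v - 2) = 5 + (2*v)*(-2 + v) = 5 + 2*v*(-2 + v))
d = 3 (d = -(-3 + 0) = -1*(-3) = 3)
P(M, a) = -157 (P(M, a) = 2 - (5 - 4*(-4) + 2*(-4)²)*3 = 2 - (5 + 16 + 2*16)*3 = 2 - (5 + 16 + 32)*3 = 2 - 53*3 = 2 - 1*159 = 2 - 159 = -157)
8373 + P(U(-8, -11), -94) = 8373 - 157 = 8216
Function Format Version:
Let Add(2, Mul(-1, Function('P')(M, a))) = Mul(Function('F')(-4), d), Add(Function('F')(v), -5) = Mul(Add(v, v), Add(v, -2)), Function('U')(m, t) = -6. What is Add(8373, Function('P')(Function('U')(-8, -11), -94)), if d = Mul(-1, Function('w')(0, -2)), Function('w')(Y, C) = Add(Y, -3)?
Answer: 8216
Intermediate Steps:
Function('w')(Y, C) = Add(-3, Y)
Function('F')(v) = Add(5, Mul(2, v, Add(-2, v))) (Function('F')(v) = Add(5, Mul(Add(v, v), Add(v, -2))) = Add(5, Mul(Mul(2, v), Add(-2, v))) = Add(5, Mul(2, v, Add(-2, v))))
d = 3 (d = Mul(-1, Add(-3, 0)) = Mul(-1, -3) = 3)
Function('P')(M, a) = -157 (Function('P')(M, a) = Add(2, Mul(-1, Mul(Add(5, Mul(-4, -4), Mul(2, Pow(-4, 2))), 3))) = Add(2, Mul(-1, Mul(Add(5, 16, Mul(2, 16)), 3))) = Add(2, Mul(-1, Mul(Add(5, 16, 32), 3))) = Add(2, Mul(-1, Mul(53, 3))) = Add(2, Mul(-1, 159)) = Add(2, -159) = -157)
Add(8373, Function('P')(Function('U')(-8, -11), -94)) = Add(8373, -157) = 8216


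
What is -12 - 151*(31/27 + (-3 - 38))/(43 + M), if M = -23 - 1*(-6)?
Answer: 77026/351 ≈ 219.45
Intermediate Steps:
M = -17 (M = -23 + 6 = -17)
-12 - 151*(31/27 + (-3 - 38))/(43 + M) = -12 - 151*(31/27 + (-3 - 38))/(43 - 17) = -12 - 151*(31*(1/27) - 41)/26 = -12 - 151*(31/27 - 41)/26 = -12 - (-162476)/(27*26) = -12 - 151*(-538/351) = -12 + 81238/351 = 77026/351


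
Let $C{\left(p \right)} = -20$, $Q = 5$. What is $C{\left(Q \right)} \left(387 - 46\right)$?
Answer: $-6820$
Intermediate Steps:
$C{\left(Q \right)} \left(387 - 46\right) = - 20 \left(387 - 46\right) = \left(-20\right) 341 = -6820$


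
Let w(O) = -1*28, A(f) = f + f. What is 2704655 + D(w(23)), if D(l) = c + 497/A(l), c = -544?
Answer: 21632817/8 ≈ 2.7041e+6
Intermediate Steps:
A(f) = 2*f
w(O) = -28
D(l) = -544 + 497/(2*l) (D(l) = -544 + 497/((2*l)) = -544 + 497*(1/(2*l)) = -544 + 497/(2*l))
2704655 + D(w(23)) = 2704655 + (-544 + (497/2)/(-28)) = 2704655 + (-544 + (497/2)*(-1/28)) = 2704655 + (-544 - 71/8) = 2704655 - 4423/8 = 21632817/8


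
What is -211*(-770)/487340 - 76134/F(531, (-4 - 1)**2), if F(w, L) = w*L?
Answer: -2820529/522150 ≈ -5.4018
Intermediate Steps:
F(w, L) = L*w
-211*(-770)/487340 - 76134/F(531, (-4 - 1)**2) = -211*(-770)/487340 - 76134*1/(531*(-4 - 1)**2) = 162470*(1/487340) - 76134/((-5)**2*531) = 2321/6962 - 76134/(25*531) = 2321/6962 - 76134/13275 = 2321/6962 - 76134*1/13275 = 2321/6962 - 25378/4425 = -2820529/522150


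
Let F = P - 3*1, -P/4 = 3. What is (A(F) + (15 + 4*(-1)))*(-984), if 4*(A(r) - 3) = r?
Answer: -10086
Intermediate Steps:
P = -12 (P = -4*3 = -12)
F = -15 (F = -12 - 3*1 = -12 - 3 = -15)
A(r) = 3 + r/4
(A(F) + (15 + 4*(-1)))*(-984) = ((3 + (¼)*(-15)) + (15 + 4*(-1)))*(-984) = ((3 - 15/4) + (15 - 4))*(-984) = (-¾ + 11)*(-984) = (41/4)*(-984) = -10086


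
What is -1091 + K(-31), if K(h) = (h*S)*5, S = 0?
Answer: -1091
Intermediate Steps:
K(h) = 0 (K(h) = (h*0)*5 = 0*5 = 0)
-1091 + K(-31) = -1091 + 0 = -1091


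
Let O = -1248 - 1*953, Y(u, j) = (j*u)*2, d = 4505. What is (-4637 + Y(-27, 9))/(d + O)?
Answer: -5123/2304 ≈ -2.2235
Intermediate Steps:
Y(u, j) = 2*j*u
O = -2201 (O = -1248 - 953 = -2201)
(-4637 + Y(-27, 9))/(d + O) = (-4637 + 2*9*(-27))/(4505 - 2201) = (-4637 - 486)/2304 = -5123*1/2304 = -5123/2304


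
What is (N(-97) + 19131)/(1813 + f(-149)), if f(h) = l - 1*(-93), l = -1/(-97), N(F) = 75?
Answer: 1862982/184883 ≈ 10.077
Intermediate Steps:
l = 1/97 (l = -1*(-1/97) = 1/97 ≈ 0.010309)
f(h) = 9022/97 (f(h) = 1/97 - 1*(-93) = 1/97 + 93 = 9022/97)
(N(-97) + 19131)/(1813 + f(-149)) = (75 + 19131)/(1813 + 9022/97) = 19206/(184883/97) = 19206*(97/184883) = 1862982/184883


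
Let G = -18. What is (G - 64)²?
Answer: 6724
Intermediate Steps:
(G - 64)² = (-18 - 64)² = (-82)² = 6724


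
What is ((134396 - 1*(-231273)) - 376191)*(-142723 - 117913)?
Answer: 2742411992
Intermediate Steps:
((134396 - 1*(-231273)) - 376191)*(-142723 - 117913) = ((134396 + 231273) - 376191)*(-260636) = (365669 - 376191)*(-260636) = -10522*(-260636) = 2742411992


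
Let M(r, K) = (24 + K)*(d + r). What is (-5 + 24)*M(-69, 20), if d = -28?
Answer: -81092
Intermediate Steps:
M(r, K) = (-28 + r)*(24 + K) (M(r, K) = (24 + K)*(-28 + r) = (-28 + r)*(24 + K))
(-5 + 24)*M(-69, 20) = (-5 + 24)*(-672 - 28*20 + 24*(-69) + 20*(-69)) = 19*(-672 - 560 - 1656 - 1380) = 19*(-4268) = -81092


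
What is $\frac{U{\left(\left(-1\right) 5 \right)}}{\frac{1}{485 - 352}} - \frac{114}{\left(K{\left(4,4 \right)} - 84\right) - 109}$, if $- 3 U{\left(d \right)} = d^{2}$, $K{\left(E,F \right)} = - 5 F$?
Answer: $- \frac{235961}{213} \approx -1107.8$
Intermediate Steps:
$U{\left(d \right)} = - \frac{d^{2}}{3}$
$\frac{U{\left(\left(-1\right) 5 \right)}}{\frac{1}{485 - 352}} - \frac{114}{\left(K{\left(4,4 \right)} - 84\right) - 109} = \frac{\left(- \frac{1}{3}\right) \left(\left(-1\right) 5\right)^{2}}{\frac{1}{485 - 352}} - \frac{114}{\left(\left(-5\right) 4 - 84\right) - 109} = \frac{\left(- \frac{1}{3}\right) \left(-5\right)^{2}}{\frac{1}{133}} - \frac{114}{\left(-20 - 84\right) - 109} = \left(- \frac{1}{3}\right) 25 \frac{1}{\frac{1}{133}} - \frac{114}{-104 - 109} = \left(- \frac{25}{3}\right) 133 - \frac{114}{-213} = - \frac{3325}{3} - - \frac{38}{71} = - \frac{3325}{3} + \frac{38}{71} = - \frac{235961}{213}$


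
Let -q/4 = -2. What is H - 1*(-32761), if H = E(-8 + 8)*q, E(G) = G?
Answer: 32761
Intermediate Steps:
q = 8 (q = -4*(-2) = 8)
H = 0 (H = (-8 + 8)*8 = 0*8 = 0)
H - 1*(-32761) = 0 - 1*(-32761) = 0 + 32761 = 32761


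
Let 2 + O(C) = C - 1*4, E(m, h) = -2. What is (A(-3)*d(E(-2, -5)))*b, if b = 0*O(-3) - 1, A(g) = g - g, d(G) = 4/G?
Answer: 0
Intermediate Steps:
O(C) = -6 + C (O(C) = -2 + (C - 1*4) = -2 + (C - 4) = -2 + (-4 + C) = -6 + C)
A(g) = 0
b = -1 (b = 0*(-6 - 3) - 1 = 0*(-9) - 1 = 0 - 1 = -1)
(A(-3)*d(E(-2, -5)))*b = (0*(4/(-2)))*(-1) = (0*(4*(-½)))*(-1) = (0*(-2))*(-1) = 0*(-1) = 0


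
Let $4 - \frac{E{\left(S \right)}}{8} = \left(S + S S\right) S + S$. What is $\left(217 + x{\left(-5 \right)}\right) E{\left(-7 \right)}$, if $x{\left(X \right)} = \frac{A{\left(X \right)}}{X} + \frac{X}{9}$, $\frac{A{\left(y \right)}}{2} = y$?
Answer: $\frac{4797040}{9} \approx 5.33 \cdot 10^{5}$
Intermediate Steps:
$A{\left(y \right)} = 2 y$
$x{\left(X \right)} = 2 + \frac{X}{9}$ ($x{\left(X \right)} = \frac{2 X}{X} + \frac{X}{9} = 2 + X \frac{1}{9} = 2 + \frac{X}{9}$)
$E{\left(S \right)} = 32 - 8 S - 8 S \left(S + S^{2}\right)$ ($E{\left(S \right)} = 32 - 8 \left(\left(S + S S\right) S + S\right) = 32 - 8 \left(\left(S + S^{2}\right) S + S\right) = 32 - 8 \left(S \left(S + S^{2}\right) + S\right) = 32 - 8 \left(S + S \left(S + S^{2}\right)\right) = 32 - \left(8 S + 8 S \left(S + S^{2}\right)\right) = 32 - 8 S - 8 S \left(S + S^{2}\right)$)
$\left(217 + x{\left(-5 \right)}\right) E{\left(-7 \right)} = \left(217 + \left(2 + \frac{1}{9} \left(-5\right)\right)\right) \left(32 - -56 - 8 \left(-7\right)^{2} - 8 \left(-7\right)^{3}\right) = \left(217 + \left(2 - \frac{5}{9}\right)\right) \left(32 + 56 - 392 - -2744\right) = \left(217 + \frac{13}{9}\right) \left(32 + 56 - 392 + 2744\right) = \frac{1966}{9} \cdot 2440 = \frac{4797040}{9}$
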